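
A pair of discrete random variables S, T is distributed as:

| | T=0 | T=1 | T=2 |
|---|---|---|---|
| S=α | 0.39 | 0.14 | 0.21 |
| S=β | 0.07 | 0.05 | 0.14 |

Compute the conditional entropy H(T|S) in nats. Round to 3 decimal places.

Marginals: p(S) = (0.7400, 0.2600), p(T) = (0.4600, 0.1900, 0.3500).
H(T|S) = Σ p(S) · H(T|S=·).
  S=α: p=0.7400, H(T|S=α) = 1.0100
  S=β: p=0.2600, H(T|S=β) = 1.0037
Weighted sum = 1.008 nats.

1.008 nats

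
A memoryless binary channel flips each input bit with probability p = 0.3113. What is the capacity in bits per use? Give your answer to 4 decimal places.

Binary symmetric channel: C = 1 − h₂(ε) where h₂ is the binary entropy function.
h₂(0.3113) = −0.3113·log₂0.3113 − 0.6887·log₂0.6887 = 0.8947.
C = 1 − 0.8947 = 0.1053 bits per channel use.

0.1053 bits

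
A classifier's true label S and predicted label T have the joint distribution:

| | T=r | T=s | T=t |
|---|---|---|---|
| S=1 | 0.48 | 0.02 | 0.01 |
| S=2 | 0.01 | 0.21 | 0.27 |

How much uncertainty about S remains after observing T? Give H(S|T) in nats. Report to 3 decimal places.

Chain rule: H(S|T) = H(S,T) − H(T).
Marginals: p(S) = (0.5100, 0.4900), p(T) = (0.4900, 0.2300, 0.2800).
H(S,T) = 1.2039 nats; H(T) = 1.0440 nats.
H(S|T) = 1.2039 − 1.0440 = 0.160 nats.

0.160 nats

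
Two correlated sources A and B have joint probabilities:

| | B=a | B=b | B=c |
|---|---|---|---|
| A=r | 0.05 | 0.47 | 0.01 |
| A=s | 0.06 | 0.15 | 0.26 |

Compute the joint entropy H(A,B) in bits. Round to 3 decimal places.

1.954 bits

H(A,B) = −Σ p(x,y)·log₂ p(x,y) over all 6 cells.
  cell (r,a): −0.05·log₂0.05 = 0.2161
  cell (r,b): −0.47·log₂0.47 = 0.5120
  cell (r,c): −0.01·log₂0.01 = 0.0664
  cell (s,a): −0.06·log₂0.06 = 0.2435
  cell (s,b): −0.15·log₂0.15 = 0.4105
  cell (s,c): −0.26·log₂0.26 = 0.5053
Sum = 1.954 bits.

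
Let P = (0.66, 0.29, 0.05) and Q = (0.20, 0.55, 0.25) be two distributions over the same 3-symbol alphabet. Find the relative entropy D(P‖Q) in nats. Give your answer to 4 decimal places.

0.5219 nats

D(P‖Q) = Σ p·ln(p/q).
  0.66·ln(0.66/0.20) = 0.78799
  0.29·ln(0.29/0.55) = -0.18561
  0.05·ln(0.05/0.25) = -0.08047
D(P‖Q) = 0.5219 nats.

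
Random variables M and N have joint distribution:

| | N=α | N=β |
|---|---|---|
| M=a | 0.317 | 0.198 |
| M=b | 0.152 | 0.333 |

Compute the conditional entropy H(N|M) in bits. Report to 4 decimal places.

0.9301 bits

Marginals: p(M) = (0.5150, 0.4850), p(N) = (0.4690, 0.5310).
H(N|M) = Σ p(M) · H(N|M=·).
  M=a: p=0.5150, H(N|M=a) = 0.9611
  M=b: p=0.4850, H(N|M=b) = 0.8971
Weighted sum = 0.9301 bits.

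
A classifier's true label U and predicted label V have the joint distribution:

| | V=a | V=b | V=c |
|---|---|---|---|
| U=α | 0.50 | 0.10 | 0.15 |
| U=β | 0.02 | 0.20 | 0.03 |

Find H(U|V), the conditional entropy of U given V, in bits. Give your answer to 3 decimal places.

0.515 bits

Chain rule: H(U|V) = H(U,V) − H(V).
Marginals: p(U) = (0.7500, 0.2500), p(V) = (0.5200, 0.3000, 0.1800).
H(U,V) = 1.9718 bits; H(V) = 1.4570 bits.
H(U|V) = 1.9718 − 1.4570 = 0.515 bits.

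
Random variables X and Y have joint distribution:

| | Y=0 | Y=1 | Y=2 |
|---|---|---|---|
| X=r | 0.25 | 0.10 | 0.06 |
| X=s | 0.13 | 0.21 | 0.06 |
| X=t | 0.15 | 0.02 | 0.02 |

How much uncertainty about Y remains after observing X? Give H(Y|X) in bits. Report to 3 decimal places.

1.300 bits

Chain rule: H(Y|X) = H(X,Y) − H(X).
Marginals: p(X) = (0.4100, 0.4000, 0.1900), p(Y) = (0.5300, 0.3300, 0.1400).
H(X,Y) = 2.8110 bits; H(X) = 1.5114 bits.
H(Y|X) = 2.8110 − 1.5114 = 1.300 bits.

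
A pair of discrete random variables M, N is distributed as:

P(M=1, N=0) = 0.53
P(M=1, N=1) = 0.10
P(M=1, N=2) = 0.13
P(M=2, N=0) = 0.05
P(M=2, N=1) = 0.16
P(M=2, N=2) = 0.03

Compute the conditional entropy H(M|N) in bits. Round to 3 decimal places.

Chain rule: H(M|N) = H(M,N) − H(N).
Marginals: p(M) = (0.7600, 0.2400), p(N) = (0.5800, 0.2600, 0.1600).
H(M,N) = 1.9912 bits; H(N) = 1.3841 bits.
H(M|N) = 1.9912 − 1.3841 = 0.607 bits.

0.607 bits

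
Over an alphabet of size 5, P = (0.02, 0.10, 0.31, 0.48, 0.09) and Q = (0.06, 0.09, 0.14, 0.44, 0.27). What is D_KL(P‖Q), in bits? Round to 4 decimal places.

0.2566 bits

D(P‖Q) = Σ p·log₂(p/q).
  0.02·log₂(0.02/0.06) = -0.03170
  0.10·log₂(0.10/0.09) = 0.01520
  0.31·log₂(0.31/0.14) = 0.35552
  0.48·log₂(0.48/0.44) = 0.06025
  0.09·log₂(0.09/0.27) = -0.14265
D(P‖Q) = 0.2566 bits.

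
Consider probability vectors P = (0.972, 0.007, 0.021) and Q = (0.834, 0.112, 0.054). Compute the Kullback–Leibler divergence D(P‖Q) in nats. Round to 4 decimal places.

D(P‖Q) = Σ p·ln(p/q).
  0.972·ln(0.972/0.834) = 0.14883
  0.007·ln(0.007/0.112) = -0.01941
  0.021·ln(0.021/0.054) = -0.01983
D(P‖Q) = 0.1096 nats.

0.1096 nats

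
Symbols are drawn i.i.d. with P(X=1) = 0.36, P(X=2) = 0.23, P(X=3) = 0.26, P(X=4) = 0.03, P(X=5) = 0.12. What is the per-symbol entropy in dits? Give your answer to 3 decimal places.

0.615 dits

H(X) = −Σ p·log₁₀ p.
  −(0.36)·log₁₀(0.36) = 0.1597
  −(0.23)·log₁₀(0.23) = 0.1468
  −(0.26)·log₁₀(0.26) = 0.1521
  −(0.03)·log₁₀(0.03) = 0.0457
  −(0.12)·log₁₀(0.12) = 0.1105
Sum: 0.1597 + 0.1468 + 0.1521 + 0.0457 + 0.1105 = 0.615 dits.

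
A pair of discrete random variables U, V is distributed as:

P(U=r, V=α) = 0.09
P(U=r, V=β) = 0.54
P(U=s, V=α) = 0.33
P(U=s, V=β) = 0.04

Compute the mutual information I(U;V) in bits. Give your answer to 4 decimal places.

0.4259 bits

Marginals: p(U) = (0.6300, 0.3700), p(V) = (0.4200, 0.5800).
I(U;V) = H(U) + H(V) − H(U,V).
H(U) = 0.9507, H(V) = 0.9815, H(U,V) = 1.5063.
I(U;V) = 0.9507 + 0.9815 − 1.5063 = 0.4259 bits.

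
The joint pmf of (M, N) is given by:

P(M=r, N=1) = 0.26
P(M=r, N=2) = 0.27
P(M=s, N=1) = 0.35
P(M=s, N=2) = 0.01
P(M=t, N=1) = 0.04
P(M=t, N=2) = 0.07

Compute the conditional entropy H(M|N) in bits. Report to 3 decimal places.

Marginals: p(M) = (0.5300, 0.3600, 0.1100), p(N) = (0.6500, 0.3500).
H(M|N) = Σ p(N) · H(M|N=·).
  N=1: p=0.6500, H(M|N=1) = 1.2572
  N=2: p=0.3500, H(M|N=2) = 0.8998
Weighted sum = 1.132 bits.

1.132 bits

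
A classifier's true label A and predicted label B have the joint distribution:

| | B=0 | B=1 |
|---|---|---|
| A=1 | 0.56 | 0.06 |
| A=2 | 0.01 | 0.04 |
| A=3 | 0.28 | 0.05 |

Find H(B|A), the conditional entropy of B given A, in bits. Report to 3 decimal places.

0.523 bits

Chain rule: H(B|A) = H(A,B) − H(A).
Marginals: p(A) = (0.6200, 0.0500, 0.3300), p(B) = (0.8500, 0.1500).
H(A,B) = 1.6945 bits; H(A) = 1.1715 bits.
H(B|A) = 1.6945 − 1.1715 = 0.523 bits.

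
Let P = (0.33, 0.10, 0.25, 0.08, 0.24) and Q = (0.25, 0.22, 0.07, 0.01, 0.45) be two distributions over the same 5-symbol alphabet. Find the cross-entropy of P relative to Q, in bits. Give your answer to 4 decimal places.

2.6456 bits

H(P,Q) = −Σ p·log₂ q.
  −0.33·log₂(0.25) = 0.66000
  −0.10·log₂(0.22) = 0.21844
  −0.25·log₂(0.07) = 0.95913
  −0.08·log₂(0.01) = 0.53151
  −0.24·log₂(0.45) = 0.27648
H(P,Q) = 2.6456 bits.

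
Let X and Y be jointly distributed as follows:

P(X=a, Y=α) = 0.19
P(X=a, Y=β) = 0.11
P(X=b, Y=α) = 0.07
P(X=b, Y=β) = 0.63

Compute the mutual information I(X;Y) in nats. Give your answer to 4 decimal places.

Marginals: p(X) = (0.3000, 0.7000), p(Y) = (0.2600, 0.7400).
I(X;Y) = H(X) + H(Y) − H(X,Y).
H(X) = 0.6109, H(Y) = 0.5731, H(X,Y) = 1.0356.
I(X;Y) = 0.6109 + 0.5731 − 1.0356 = 0.1484 nats.

0.1484 nats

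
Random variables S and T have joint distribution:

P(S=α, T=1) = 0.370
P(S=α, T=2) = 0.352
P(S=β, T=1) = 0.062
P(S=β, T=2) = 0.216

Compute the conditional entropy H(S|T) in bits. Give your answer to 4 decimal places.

Chain rule: H(S|T) = H(S,T) − H(T).
Marginals: p(S) = (0.7220, 0.2780), p(T) = (0.4320, 0.5680).
H(S,T) = 1.7872 bits; H(T) = 0.9866 bits.
H(S|T) = 1.7872 − 0.9866 = 0.8006 bits.

0.8006 bits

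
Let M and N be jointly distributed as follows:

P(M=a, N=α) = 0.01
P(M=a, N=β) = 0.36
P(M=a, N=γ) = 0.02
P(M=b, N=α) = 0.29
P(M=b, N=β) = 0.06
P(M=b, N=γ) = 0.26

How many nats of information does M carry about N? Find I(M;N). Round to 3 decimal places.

0.381 nats

Marginals: p(M) = (0.3900, 0.6100), p(N) = (0.3000, 0.4200, 0.2800).
I(M;N) = H(M) + H(N) − H(M,N).
H(M) = 0.6687, H(N) = 1.0820, H(M,N) = 1.3701.
I(M;N) = 0.6687 + 1.0820 − 1.3701 = 0.381 nats.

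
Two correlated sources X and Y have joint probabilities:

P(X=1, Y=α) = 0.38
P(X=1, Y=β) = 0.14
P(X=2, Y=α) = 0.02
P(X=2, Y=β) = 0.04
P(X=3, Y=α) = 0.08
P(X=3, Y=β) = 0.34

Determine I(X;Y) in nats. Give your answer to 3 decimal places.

Marginals: p(X) = (0.5200, 0.0600, 0.4200), p(Y) = (0.4800, 0.5200).
I(X;Y) = H(X) + H(Y) − H(X,Y).
H(X) = 0.8732, H(Y) = 0.6923, H(X,Y) = 1.4188.
I(X;Y) = 0.8732 + 0.6923 − 1.4188 = 0.147 nats.

0.147 nats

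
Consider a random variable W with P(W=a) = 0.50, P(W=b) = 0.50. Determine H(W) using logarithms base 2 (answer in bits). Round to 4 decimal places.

1.0000 bits

H(W) = −Σ p·log₂ p.
  −(0.50)·log₂(0.50) = 0.50000
  −(0.50)·log₂(0.50) = 0.50000
Sum: 0.50000 + 0.50000 = 1.0000 bits.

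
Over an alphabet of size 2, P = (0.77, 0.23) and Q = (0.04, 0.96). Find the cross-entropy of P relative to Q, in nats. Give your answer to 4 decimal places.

2.4879 nats

H(P,Q) = −Σ p·ln q.
  −0.77·ln(0.04) = 2.47853
  −0.23·ln(0.96) = 0.00939
H(P,Q) = 2.4879 nats.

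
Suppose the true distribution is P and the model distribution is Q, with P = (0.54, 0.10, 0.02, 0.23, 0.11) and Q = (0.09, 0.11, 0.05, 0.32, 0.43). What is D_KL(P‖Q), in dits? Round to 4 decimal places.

D(P‖Q) = Σ p·log₁₀(p/q).
  0.54·log₁₀(0.54/0.09) = 0.42020
  0.10·log₁₀(0.10/0.11) = -0.00414
  0.02·log₁₀(0.02/0.05) = -0.00796
  0.23·log₁₀(0.23/0.32) = -0.03299
  0.11·log₁₀(0.11/0.43) = -0.06513
D(P‖Q) = 0.3100 dits.

0.3100 dits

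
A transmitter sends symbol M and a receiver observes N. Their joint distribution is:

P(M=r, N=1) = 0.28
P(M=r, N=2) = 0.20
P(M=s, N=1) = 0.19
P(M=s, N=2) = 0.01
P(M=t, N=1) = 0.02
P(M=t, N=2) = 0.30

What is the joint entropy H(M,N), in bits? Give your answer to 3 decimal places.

H(M,N) = −Σ p(x,y)·log₂ p(x,y) over all 6 cells.
  cell (r,1): −0.28·log₂0.28 = 0.5142
  cell (r,2): −0.20·log₂0.20 = 0.4644
  cell (s,1): −0.19·log₂0.19 = 0.4552
  cell (s,2): −0.01·log₂0.01 = 0.0664
  cell (t,1): −0.02·log₂0.02 = 0.1129
  cell (t,2): −0.30·log₂0.30 = 0.5211
Sum = 2.134 bits.

2.134 bits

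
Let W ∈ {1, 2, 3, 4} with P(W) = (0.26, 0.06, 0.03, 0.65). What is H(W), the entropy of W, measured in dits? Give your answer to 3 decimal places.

0.393 dits

H(W) = −Σ p·log₁₀ p.
  −(0.26)·log₁₀(0.26) = 0.1521
  −(0.06)·log₁₀(0.06) = 0.0733
  −(0.03)·log₁₀(0.03) = 0.0457
  −(0.65)·log₁₀(0.65) = 0.1216
Sum: 0.1521 + 0.0733 + 0.0457 + 0.1216 = 0.393 dits.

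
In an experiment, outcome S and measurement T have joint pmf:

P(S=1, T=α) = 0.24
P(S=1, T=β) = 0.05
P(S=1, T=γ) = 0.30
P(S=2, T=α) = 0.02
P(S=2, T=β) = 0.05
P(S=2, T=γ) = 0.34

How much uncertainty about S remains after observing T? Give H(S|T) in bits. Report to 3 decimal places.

Chain rule: H(S|T) = H(S,T) − H(T).
Marginals: p(S) = (0.5900, 0.4100), p(T) = (0.2600, 0.1000, 0.6400).
H(S,T) = 2.0895 bits; H(T) = 1.2495 bits.
H(S|T) = 2.0895 − 1.2495 = 0.840 bits.

0.840 bits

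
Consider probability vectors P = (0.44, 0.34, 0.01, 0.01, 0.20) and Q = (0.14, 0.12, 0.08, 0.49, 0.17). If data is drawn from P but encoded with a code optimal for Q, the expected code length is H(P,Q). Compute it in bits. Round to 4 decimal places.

2.8461 bits

H(P,Q) = −Σ p·log₂ q.
  −0.44·log₂(0.14) = 1.24806
  −0.34·log₂(0.12) = 1.04002
  −0.01·log₂(0.08) = 0.03644
  −0.01·log₂(0.49) = 0.01029
  −0.20·log₂(0.17) = 0.51128
H(P,Q) = 2.8461 bits.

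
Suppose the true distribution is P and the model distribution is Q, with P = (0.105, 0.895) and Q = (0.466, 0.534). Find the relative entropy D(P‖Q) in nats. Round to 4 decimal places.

D(P‖Q) = Σ p·ln(p/q).
  0.105·ln(0.105/0.466) = -0.15647
  0.895·ln(0.895/0.534) = 0.46220
D(P‖Q) = 0.3057 nats.

0.3057 nats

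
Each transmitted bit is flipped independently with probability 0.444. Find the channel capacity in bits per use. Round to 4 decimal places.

Binary symmetric channel: C = 1 − h₂(ε) where h₂ is the binary entropy function.
h₂(0.444) = −0.444·log₂0.444 − 0.556·log₂0.556 = 0.9909.
C = 1 − 0.9909 = 0.0091 bits per channel use.

0.0091 bits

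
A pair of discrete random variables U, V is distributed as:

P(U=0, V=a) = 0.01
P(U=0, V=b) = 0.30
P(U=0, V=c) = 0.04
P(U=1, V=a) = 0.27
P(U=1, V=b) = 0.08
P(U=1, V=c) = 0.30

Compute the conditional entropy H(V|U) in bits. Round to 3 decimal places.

Marginals: p(U) = (0.3500, 0.6500), p(V) = (0.2800, 0.3800, 0.3400).
H(V|U) = Σ p(U) · H(V|U=·).
  U=0: p=0.3500, H(V|U=0) = 0.6948
  U=1: p=0.6500, H(V|U=1) = 1.4133
Weighted sum = 1.162 bits.

1.162 bits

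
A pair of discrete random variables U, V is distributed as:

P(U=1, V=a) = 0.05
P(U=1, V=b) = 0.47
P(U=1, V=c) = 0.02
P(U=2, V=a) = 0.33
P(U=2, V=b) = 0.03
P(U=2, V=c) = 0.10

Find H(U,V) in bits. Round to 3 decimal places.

1.853 bits

H(U,V) = −Σ p(x,y)·log₂ p(x,y) over all 6 cells.
  cell (1,a): −0.05·log₂0.05 = 0.2161
  cell (1,b): −0.47·log₂0.47 = 0.5120
  cell (1,c): −0.02·log₂0.02 = 0.1129
  cell (2,a): −0.33·log₂0.33 = 0.5278
  cell (2,b): −0.03·log₂0.03 = 0.1518
  cell (2,c): −0.10·log₂0.10 = 0.3322
Sum = 1.853 bits.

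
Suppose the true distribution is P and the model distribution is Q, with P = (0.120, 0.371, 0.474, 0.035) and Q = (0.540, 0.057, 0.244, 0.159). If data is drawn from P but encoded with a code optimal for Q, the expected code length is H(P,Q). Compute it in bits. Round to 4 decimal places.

H(P,Q) = −Σ p·log₂ q.
  −0.120·log₂(0.540) = 0.10668
  −0.371·log₂(0.057) = 1.53330
  −0.474·log₂(0.244) = 0.96461
  −0.035·log₂(0.159) = 0.09285
H(P,Q) = 2.6974 bits.

2.6974 bits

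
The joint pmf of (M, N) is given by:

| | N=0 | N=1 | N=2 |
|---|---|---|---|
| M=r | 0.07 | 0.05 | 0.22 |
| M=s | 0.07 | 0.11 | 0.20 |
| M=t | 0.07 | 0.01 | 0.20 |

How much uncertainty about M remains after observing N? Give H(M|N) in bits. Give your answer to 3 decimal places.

Marginals: p(M) = (0.3400, 0.3800, 0.2800), p(N) = (0.2100, 0.1700, 0.6200).
H(M|N) = Σ p(N) · H(M|N=·).
  N=0: p=0.2100, H(M|N=0) = 1.5850
  N=1: p=0.1700, H(M|N=1) = 1.1661
  N=2: p=0.6200, H(M|N=2) = 1.5835
Weighted sum = 1.513 bits.

1.513 bits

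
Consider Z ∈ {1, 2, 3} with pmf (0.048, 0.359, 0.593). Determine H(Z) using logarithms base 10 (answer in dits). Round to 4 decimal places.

H(Z) = −Σ p·log₁₀ p.
  −(0.048)·log₁₀(0.048) = 0.06330
  −(0.359)·log₁₀(0.359) = 0.15972
  −(0.593)·log₁₀(0.593) = 0.13458
Sum: 0.06330 + 0.15972 + 0.13458 = 0.3576 dits.

0.3576 dits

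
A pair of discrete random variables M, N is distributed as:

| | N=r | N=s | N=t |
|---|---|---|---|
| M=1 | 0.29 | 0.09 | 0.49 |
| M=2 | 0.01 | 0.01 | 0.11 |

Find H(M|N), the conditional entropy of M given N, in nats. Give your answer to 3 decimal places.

Chain rule: H(M|N) = H(M,N) − H(N).
Marginals: p(M) = (0.8700, 0.1300), p(N) = (0.3000, 0.1000, 0.6000).
H(M,N) = 1.2601 nats; H(N) = 0.8979 nats.
H(M|N) = 1.2601 − 0.8979 = 0.362 nats.

0.362 nats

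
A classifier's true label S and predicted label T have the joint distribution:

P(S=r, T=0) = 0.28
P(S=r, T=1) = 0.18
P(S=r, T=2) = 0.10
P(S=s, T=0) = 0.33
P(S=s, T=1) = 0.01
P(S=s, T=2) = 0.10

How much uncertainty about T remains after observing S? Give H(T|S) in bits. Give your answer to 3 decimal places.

Marginals: p(S) = (0.5600, 0.4400), p(T) = (0.6100, 0.1900, 0.2000).
H(T|S) = Σ p(S) · H(T|S=·).
  S=r: p=0.5600, H(T|S=r) = 1.4701
  S=s: p=0.4400, H(T|S=s) = 0.9212
Weighted sum = 1.229 bits.

1.229 bits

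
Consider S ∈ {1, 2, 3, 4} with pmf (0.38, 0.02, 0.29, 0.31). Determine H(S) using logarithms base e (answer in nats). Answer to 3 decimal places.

H(S) = −Σ p·ln p.
  −(0.38)·ln(0.38) = 0.3677
  −(0.02)·ln(0.02) = 0.0782
  −(0.29)·ln(0.29) = 0.3590
  −(0.31)·ln(0.31) = 0.3631
Sum: 0.3677 + 0.0782 + 0.3590 + 0.3631 = 1.168 nats.

1.168 nats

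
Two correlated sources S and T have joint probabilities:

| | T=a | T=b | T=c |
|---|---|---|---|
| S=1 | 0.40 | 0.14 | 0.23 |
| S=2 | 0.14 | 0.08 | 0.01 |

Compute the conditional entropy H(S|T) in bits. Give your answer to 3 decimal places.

0.714 bits

Chain rule: H(S|T) = H(S,T) − H(T).
Marginals: p(S) = (0.7700, 0.2300), p(T) = (0.5400, 0.2200, 0.2400).
H(S,T) = 2.1686 bits; H(T) = 1.4548 bits.
H(S|T) = 2.1686 − 1.4548 = 0.714 bits.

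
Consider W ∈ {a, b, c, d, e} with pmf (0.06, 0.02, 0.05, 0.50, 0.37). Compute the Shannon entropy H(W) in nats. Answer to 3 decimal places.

H(W) = −Σ p·ln p.
  −(0.06)·ln(0.06) = 0.1688
  −(0.02)·ln(0.02) = 0.0782
  −(0.05)·ln(0.05) = 0.1498
  −(0.50)·ln(0.50) = 0.3466
  −(0.37)·ln(0.37) = 0.3679
Sum: 0.1688 + 0.0782 + 0.1498 + 0.3466 + 0.3679 = 1.111 nats.

1.111 nats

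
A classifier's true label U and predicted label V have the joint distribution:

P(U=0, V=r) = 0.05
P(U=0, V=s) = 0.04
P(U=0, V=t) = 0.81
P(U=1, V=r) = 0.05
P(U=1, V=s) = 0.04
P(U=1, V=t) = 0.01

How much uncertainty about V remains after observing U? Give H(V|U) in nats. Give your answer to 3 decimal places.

0.449 nats

Chain rule: H(V|U) = H(U,V) − H(U).
Marginals: p(U) = (0.9000, 0.1000), p(V) = (0.1000, 0.0800, 0.8200).
H(U,V) = 0.7738 nats; H(U) = 0.3251 nats.
H(V|U) = 0.7738 − 0.3251 = 0.449 nats.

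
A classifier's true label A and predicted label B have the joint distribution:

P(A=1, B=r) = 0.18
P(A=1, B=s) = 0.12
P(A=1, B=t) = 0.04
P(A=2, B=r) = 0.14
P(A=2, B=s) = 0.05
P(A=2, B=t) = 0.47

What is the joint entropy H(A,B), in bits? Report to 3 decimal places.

H(A,B) = −Σ p(x,y)·log₂ p(x,y) over all 6 cells.
  cell (1,r): −0.18·log₂0.18 = 0.4453
  cell (1,s): −0.12·log₂0.12 = 0.3671
  cell (1,t): −0.04·log₂0.04 = 0.1858
  cell (2,r): −0.14·log₂0.14 = 0.3971
  cell (2,s): −0.05·log₂0.05 = 0.2161
  cell (2,t): −0.47·log₂0.47 = 0.5120
Sum = 2.123 bits.

2.123 bits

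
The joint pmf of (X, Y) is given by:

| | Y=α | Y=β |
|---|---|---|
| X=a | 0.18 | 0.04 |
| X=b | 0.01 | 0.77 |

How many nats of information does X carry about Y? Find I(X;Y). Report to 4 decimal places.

Marginals: p(X) = (0.2200, 0.7800), p(Y) = (0.1900, 0.8100).
I(X;Y) = Σ p(x,y)·ln[p(x,y)/(p(x)p(y))].
  (a,α): 0.18·ln(4.3062) = 0.26281
  (a,β): 0.04·ln(0.2245) = -0.05976
  (b,α): 0.01·ln(0.0675) = -0.02696
  (b,β): 0.77·ln(1.2187) = 0.15232
Sum = 0.3284 nats.

0.3284 nats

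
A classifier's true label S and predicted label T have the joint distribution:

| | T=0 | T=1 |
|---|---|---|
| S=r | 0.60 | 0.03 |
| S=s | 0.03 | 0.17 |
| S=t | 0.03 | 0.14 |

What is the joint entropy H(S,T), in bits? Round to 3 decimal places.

H(S,T) = −Σ p(x,y)·log₂ p(x,y) over all 6 cells.
  cell (r,0): −0.60·log₂0.60 = 0.4422
  cell (r,1): −0.03·log₂0.03 = 0.1518
  cell (s,0): −0.03·log₂0.03 = 0.1518
  cell (s,1): −0.17·log₂0.17 = 0.4346
  cell (t,0): −0.03·log₂0.03 = 0.1518
  cell (t,1): −0.14·log₂0.14 = 0.3971
Sum = 1.729 bits.

1.729 bits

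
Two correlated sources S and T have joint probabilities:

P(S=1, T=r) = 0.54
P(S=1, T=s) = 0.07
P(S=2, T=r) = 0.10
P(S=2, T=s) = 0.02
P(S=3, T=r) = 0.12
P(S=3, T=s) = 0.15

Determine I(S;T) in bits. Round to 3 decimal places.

0.136 bits

Marginals: p(S) = (0.6100, 0.1200, 0.2700), p(T) = (0.7600, 0.2400).
I(S;T) = Σ p(x,y)·log₂[p(x,y)/(p(x)p(y))].
  (1,r): 0.54·log₂(1.1648) = 0.1188
  (1,s): 0.07·log₂(0.4781) = -0.0745
  (2,r): 0.10·log₂(1.0965) = 0.0133
  (2,s): 0.02·log₂(0.6944) = -0.0105
  (3,r): 0.12·log₂(0.5848) = -0.0929
  (3,s): 0.15·log₂(2.3148) = 0.1816
Sum = 0.136 bits.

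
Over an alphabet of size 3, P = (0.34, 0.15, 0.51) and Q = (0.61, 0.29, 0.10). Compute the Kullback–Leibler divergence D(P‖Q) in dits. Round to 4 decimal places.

0.2316 dits

D(P‖Q) = Σ p·log₁₀(p/q).
  0.34·log₁₀(0.34/0.61) = -0.08631
  0.15·log₁₀(0.15/0.29) = -0.04295
  0.51·log₁₀(0.51/0.10) = 0.36086
D(P‖Q) = 0.2316 dits.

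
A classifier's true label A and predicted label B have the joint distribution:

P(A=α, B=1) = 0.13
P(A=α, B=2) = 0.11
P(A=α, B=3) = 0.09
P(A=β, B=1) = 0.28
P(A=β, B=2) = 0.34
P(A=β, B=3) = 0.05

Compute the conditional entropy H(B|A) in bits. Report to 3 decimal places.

Chain rule: H(B|A) = H(A,B) − H(A).
Marginals: p(A) = (0.3300, 0.6700), p(B) = (0.4100, 0.4500, 0.1400).
H(A,B) = 2.3051 bits; H(A) = 0.9149 bits.
H(B|A) = 2.3051 − 0.9149 = 1.390 bits.

1.390 bits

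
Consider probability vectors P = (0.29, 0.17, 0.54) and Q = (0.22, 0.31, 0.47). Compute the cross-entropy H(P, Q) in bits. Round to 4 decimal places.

H(P,Q) = −Σ p·log₂ q.
  −0.29·log₂(0.22) = 0.63348
  −0.17·log₂(0.31) = 0.28724
  −0.54·log₂(0.47) = 0.58820
H(P,Q) = 1.5089 bits.

1.5089 bits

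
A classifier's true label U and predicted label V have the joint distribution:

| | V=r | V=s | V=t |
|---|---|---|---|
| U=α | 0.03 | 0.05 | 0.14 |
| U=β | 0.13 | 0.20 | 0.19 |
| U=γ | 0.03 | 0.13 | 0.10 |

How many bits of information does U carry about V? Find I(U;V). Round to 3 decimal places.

0.052 bits

Marginals: p(U) = (0.2200, 0.5200, 0.2600), p(V) = (0.1900, 0.3800, 0.4300).
I(U;V) = Σ p(x,y)·log₂[p(x,y)/(p(x)p(y))].
  (α,r): 0.03·log₂(0.7177) = -0.0144
  (α,s): 0.05·log₂(0.5981) = -0.0371
  (α,t): 0.14·log₂(1.4799) = 0.0792
  (β,r): 0.13·log₂(1.3158) = 0.0515
  (β,s): 0.20·log₂(1.0121) = 0.0035
  (β,t): 0.19·log₂(0.8497) = -0.0446
  (γ,r): 0.03·log₂(0.6073) = -0.0216
  (γ,s): 0.13·log₂(1.3158) = 0.0515
  (γ,t): 0.10·log₂(0.8945) = -0.0161
Sum = 0.052 bits.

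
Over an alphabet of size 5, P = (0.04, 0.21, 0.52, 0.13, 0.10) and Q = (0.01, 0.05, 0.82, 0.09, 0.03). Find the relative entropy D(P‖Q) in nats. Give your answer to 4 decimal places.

0.2882 nats

D(P‖Q) = Σ p·ln(p/q).
  0.04·ln(0.04/0.01) = 0.05545
  0.21·ln(0.21/0.05) = 0.30137
  0.52·ln(0.52/0.82) = -0.23685
  0.13·ln(0.13/0.09) = 0.04780
  0.10·ln(0.10/0.03) = 0.12040
D(P‖Q) = 0.2882 nats.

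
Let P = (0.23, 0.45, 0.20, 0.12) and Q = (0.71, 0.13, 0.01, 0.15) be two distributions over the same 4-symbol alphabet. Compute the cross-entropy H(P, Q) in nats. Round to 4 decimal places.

2.1456 nats

H(P,Q) = −Σ p·ln q.
  −0.23·ln(0.71) = 0.07877
  −0.45·ln(0.13) = 0.91810
  −0.20·ln(0.01) = 0.92103
  −0.12·ln(0.15) = 0.22765
H(P,Q) = 2.1456 nats.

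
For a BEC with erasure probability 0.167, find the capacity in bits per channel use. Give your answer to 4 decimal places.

0.8330 bits

Binary erasure channel: capacity C = 1 − ε.
C = 1 − 0.167 = 0.8330 bits per channel use.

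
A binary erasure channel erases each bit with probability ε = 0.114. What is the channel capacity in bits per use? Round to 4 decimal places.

Binary erasure channel: capacity C = 1 − ε.
C = 1 − 0.114 = 0.8860 bits per channel use.

0.8860 bits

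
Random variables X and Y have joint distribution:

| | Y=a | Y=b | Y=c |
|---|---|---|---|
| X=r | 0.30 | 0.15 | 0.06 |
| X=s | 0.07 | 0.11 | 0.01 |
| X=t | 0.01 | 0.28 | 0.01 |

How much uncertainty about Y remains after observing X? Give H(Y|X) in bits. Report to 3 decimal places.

1.036 bits

Chain rule: H(Y|X) = H(X,Y) − H(X).
Marginals: p(X) = (0.5100, 0.1900, 0.3000), p(Y) = (0.3800, 0.5400, 0.0800).
H(X,Y) = 2.5075 bits; H(X) = 1.4717 bits.
H(Y|X) = 2.5075 − 1.4717 = 1.036 bits.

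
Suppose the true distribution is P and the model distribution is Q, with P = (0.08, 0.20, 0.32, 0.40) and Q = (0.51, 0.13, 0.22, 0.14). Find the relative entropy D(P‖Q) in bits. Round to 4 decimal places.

0.6893 bits

D(P‖Q) = Σ p·log₂(p/q).
  0.08·log₂(0.08/0.51) = -0.21379
  0.20·log₂(0.20/0.13) = 0.12430
  0.32·log₂(0.32/0.22) = 0.17298
  0.40·log₂(0.40/0.14) = 0.60583
D(P‖Q) = 0.6893 bits.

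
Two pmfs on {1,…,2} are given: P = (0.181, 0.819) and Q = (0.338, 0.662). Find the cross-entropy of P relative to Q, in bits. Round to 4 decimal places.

0.7706 bits

H(P,Q) = −Σ p·log₂ q.
  −0.181·log₂(0.338) = 0.28325
  −0.819·log₂(0.662) = 0.48738
H(P,Q) = 0.7706 bits.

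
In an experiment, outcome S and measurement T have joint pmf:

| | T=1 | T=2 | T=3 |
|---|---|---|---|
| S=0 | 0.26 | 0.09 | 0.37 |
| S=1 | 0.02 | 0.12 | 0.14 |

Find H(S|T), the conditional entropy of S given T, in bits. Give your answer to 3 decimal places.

0.743 bits

Marginals: p(S) = (0.7200, 0.2800), p(T) = (0.2800, 0.2100, 0.5100).
H(S|T) = Σ p(T) · H(S|T=·).
  T=1: p=0.2800, H(S|T=1) = 0.3712
  T=2: p=0.2100, H(S|T=2) = 0.9852
  T=3: p=0.5100, H(S|T=3) = 0.8479
Weighted sum = 0.743 bits.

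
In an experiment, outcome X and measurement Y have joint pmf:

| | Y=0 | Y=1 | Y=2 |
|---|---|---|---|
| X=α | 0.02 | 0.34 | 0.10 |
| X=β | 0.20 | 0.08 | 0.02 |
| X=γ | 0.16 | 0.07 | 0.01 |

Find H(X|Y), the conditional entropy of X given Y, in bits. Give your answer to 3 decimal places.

1.184 bits

Marginals: p(X) = (0.4600, 0.3000, 0.2400), p(Y) = (0.3800, 0.4900, 0.1300).
H(X|Y) = Σ p(Y) · H(X|Y=·).
  Y=0: p=0.3800, H(X|Y=0) = 1.2364
  Y=1: p=0.4900, H(X|Y=1) = 1.1938
  Y=2: p=0.1300, H(X|Y=2) = 0.9913
Weighted sum = 1.184 bits.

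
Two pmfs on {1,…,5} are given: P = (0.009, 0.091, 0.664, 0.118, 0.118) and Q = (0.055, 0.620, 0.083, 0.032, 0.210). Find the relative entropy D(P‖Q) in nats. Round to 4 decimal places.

D(P‖Q) = Σ p·ln(p/q).
  0.009·ln(0.009/0.055) = -0.01629
  0.091·ln(0.091/0.620) = -0.17462
  0.664·ln(0.664/0.083) = 1.38075
  0.118·ln(0.118/0.032) = 0.15398
  0.118·ln(0.118/0.210) = -0.06802
D(P‖Q) = 1.2758 nats.

1.2758 nats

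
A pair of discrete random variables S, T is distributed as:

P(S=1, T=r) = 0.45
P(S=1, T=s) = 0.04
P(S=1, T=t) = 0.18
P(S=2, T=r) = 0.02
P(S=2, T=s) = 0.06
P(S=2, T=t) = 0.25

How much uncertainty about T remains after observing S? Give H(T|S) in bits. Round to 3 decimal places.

1.091 bits

Chain rule: H(T|S) = H(S,T) − H(S).
Marginals: p(S) = (0.6700, 0.3300), p(T) = (0.4700, 0.1000, 0.4300).
H(S,T) = 2.0059 bits; H(S) = 0.9149 bits.
H(T|S) = 2.0059 − 0.9149 = 1.091 bits.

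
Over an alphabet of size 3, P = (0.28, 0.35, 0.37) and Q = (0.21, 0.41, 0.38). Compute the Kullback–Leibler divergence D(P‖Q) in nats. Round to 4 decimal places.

D(P‖Q) = Σ p·ln(p/q).
  0.28·ln(0.28/0.21) = 0.08055
  0.35·ln(0.35/0.41) = -0.05538
  0.37·ln(0.37/0.38) = -0.00987
D(P‖Q) = 0.0153 nats.

0.0153 nats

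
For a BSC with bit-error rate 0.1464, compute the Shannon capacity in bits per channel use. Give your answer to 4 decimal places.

0.3992 bits

Binary symmetric channel: C = 1 − h₂(ε) where h₂ is the binary entropy function.
h₂(0.1464) = −0.1464·log₂0.1464 − 0.8536·log₂0.8536 = 0.6008.
C = 1 − 0.6008 = 0.3992 bits per channel use.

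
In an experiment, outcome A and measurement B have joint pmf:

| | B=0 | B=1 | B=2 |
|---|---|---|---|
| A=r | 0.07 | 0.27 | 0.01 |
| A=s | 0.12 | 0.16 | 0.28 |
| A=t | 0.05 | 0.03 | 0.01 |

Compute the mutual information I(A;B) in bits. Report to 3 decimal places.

0.258 bits

Marginals: p(A) = (0.3500, 0.5600, 0.0900), p(B) = (0.2400, 0.4600, 0.3000).
I(A;B) = Σ p(x,y)·log₂[p(x,y)/(p(x)p(y))].
  (r,0): 0.07·log₂(0.8333) = -0.0184
  (r,1): 0.27·log₂(1.6770) = 0.2014
  (r,2): 0.01·log₂(0.0952) = -0.0339
  (s,0): 0.12·log₂(0.8929) = -0.0196
  (s,1): 0.16·log₂(0.6211) = -0.1099
  (s,2): 0.28·log₂(1.6667) = 0.2064
  (t,0): 0.05·log₂(2.3148) = 0.0605
  (t,1): 0.03·log₂(0.7246) = -0.0139
  (t,2): 0.01·log₂(0.3704) = -0.0143
Sum = 0.258 bits.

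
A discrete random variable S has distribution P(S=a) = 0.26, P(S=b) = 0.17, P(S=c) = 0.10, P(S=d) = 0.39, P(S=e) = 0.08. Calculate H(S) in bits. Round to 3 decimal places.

H(S) = −Σ p·log₂ p.
  −(0.26)·log₂(0.26) = 0.5053
  −(0.17)·log₂(0.17) = 0.4346
  −(0.10)·log₂(0.10) = 0.3322
  −(0.39)·log₂(0.39) = 0.5298
  −(0.08)·log₂(0.08) = 0.2915
Sum: 0.5053 + 0.4346 + 0.3322 + 0.5298 + 0.2915 = 2.093 bits.

2.093 bits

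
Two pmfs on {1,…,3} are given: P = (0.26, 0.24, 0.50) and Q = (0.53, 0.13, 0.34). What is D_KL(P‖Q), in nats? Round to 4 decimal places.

D(P‖Q) = Σ p·ln(p/q).
  0.26·ln(0.26/0.53) = -0.18517
  0.24·ln(0.24/0.13) = 0.14715
  0.50·ln(0.50/0.34) = 0.19283
D(P‖Q) = 0.1548 nats.

0.1548 nats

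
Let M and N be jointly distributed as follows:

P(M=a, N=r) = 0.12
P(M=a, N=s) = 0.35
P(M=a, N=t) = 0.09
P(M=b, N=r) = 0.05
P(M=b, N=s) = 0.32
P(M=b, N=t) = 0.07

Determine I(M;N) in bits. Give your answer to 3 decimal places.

Marginals: p(M) = (0.5600, 0.4400), p(N) = (0.1700, 0.6700, 0.1600).
I(M;N) = Σ p(x,y)·log₂[p(x,y)/(p(x)p(y))].
  (a,r): 0.12·log₂(1.2605) = 0.0401
  (a,s): 0.35·log₂(0.9328) = -0.0351
  (a,t): 0.09·log₂(1.0045) = 0.0006
  (b,r): 0.05·log₂(0.6684) = -0.0291
  (b,s): 0.32·log₂(1.0855) = 0.0379
  (b,t): 0.07·log₂(0.9943) = -0.0006
Sum = 0.014 bits.

0.014 bits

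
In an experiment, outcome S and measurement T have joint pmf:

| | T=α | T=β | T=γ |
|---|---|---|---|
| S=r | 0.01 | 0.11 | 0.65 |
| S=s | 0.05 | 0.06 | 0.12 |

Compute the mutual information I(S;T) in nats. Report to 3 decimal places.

Marginals: p(S) = (0.7700, 0.2300), p(T) = (0.0600, 0.1700, 0.7700).
I(S;T) = Σ p(x,y)·ln[p(x,y)/(p(x)p(y))].
  (r,α): 0.01·ln(0.2165) = -0.0153
  (r,β): 0.11·ln(0.8403) = -0.0191
  (r,γ): 0.65·ln(1.0963) = 0.0598
  (s,α): 0.05·ln(3.6232) = 0.0644
  (s,β): 0.06·ln(1.5345) = 0.0257
  (s,γ): 0.12·ln(0.6776) = -0.0467
Sum = 0.069 nats.

0.069 nats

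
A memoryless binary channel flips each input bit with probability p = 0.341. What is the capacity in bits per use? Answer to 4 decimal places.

Binary symmetric channel: C = 1 − h₂(ε) where h₂ is the binary entropy function.
h₂(0.341) = −0.341·log₂0.341 − 0.659·log₂0.659 = 0.9258.
C = 1 − 0.9258 = 0.0742 bits per channel use.

0.0742 bits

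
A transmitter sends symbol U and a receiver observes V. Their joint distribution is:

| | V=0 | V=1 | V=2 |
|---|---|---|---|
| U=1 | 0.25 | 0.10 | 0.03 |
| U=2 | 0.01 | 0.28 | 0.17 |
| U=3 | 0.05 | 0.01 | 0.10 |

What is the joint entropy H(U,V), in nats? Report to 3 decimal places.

H(U,V) = −Σ p(x,y)·ln p(x,y) over all 9 cells.
  cell (1,0): −0.25·ln0.25 = 0.3466
  cell (1,1): −0.10·ln0.10 = 0.2303
  cell (1,2): −0.03·ln0.03 = 0.1052
  cell (2,0): −0.01·ln0.01 = 0.0461
  cell (2,1): −0.28·ln0.28 = 0.3564
  cell (2,2): −0.17·ln0.17 = 0.3012
  cell (3,0): −0.05·ln0.05 = 0.1498
  cell (3,1): −0.01·ln0.01 = 0.0461
  cell (3,2): −0.10·ln0.10 = 0.2303
Sum = 1.812 nats.

1.812 nats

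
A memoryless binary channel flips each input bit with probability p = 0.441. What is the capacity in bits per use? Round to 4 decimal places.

0.0101 bits

Binary symmetric channel: C = 1 − h₂(ε) where h₂ is the binary entropy function.
h₂(0.441) = −0.441·log₂0.441 − 0.559·log₂0.559 = 0.9899.
C = 1 − 0.9899 = 0.0101 bits per channel use.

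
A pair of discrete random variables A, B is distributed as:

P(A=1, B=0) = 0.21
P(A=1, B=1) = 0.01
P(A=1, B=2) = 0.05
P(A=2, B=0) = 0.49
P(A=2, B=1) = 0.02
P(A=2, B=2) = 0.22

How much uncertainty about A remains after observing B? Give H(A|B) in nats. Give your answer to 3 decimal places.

0.576 nats

Marginals: p(A) = (0.2700, 0.7300), p(B) = (0.7000, 0.0300, 0.2700).
H(A|B) = Σ p(B) · H(A|B=·).
  B=0: p=0.7000, H(A|B=0) = 0.6109
  B=1: p=0.0300, H(A|B=1) = 0.6365
  B=2: p=0.2700, H(A|B=2) = 0.4792
Weighted sum = 0.576 nats.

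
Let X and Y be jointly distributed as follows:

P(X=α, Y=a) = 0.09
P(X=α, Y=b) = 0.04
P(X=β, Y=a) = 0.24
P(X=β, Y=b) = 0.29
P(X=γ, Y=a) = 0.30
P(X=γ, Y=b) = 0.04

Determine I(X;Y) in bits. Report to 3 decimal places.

Marginals: p(X) = (0.1300, 0.5300, 0.3400), p(Y) = (0.6300, 0.3700).
I(X;Y) = Σ p(x,y)·log₂[p(x,y)/(p(x)p(y))].
  (α,a): 0.09·log₂(1.0989) = 0.0122
  (α,b): 0.04·log₂(0.8316) = -0.0106
  (β,a): 0.24·log₂(0.7188) = -0.1143
  (β,b): 0.29·log₂(1.4788) = 0.1637
  (γ,a): 0.30·log₂(1.4006) = 0.1458
  (γ,b): 0.04·log₂(0.3180) = -0.0661
Sum = 0.131 bits.

0.131 bits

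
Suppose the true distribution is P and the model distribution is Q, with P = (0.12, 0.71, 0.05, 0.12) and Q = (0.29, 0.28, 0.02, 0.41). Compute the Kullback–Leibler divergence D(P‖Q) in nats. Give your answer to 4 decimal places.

D(P‖Q) = Σ p·ln(p/q).
  0.12·ln(0.12/0.29) = -0.10589
  0.71·ln(0.71/0.28) = 0.66064
  0.05·ln(0.05/0.02) = 0.04581
  0.12·ln(0.12/0.41) = -0.14744
D(P‖Q) = 0.4531 nats.

0.4531 nats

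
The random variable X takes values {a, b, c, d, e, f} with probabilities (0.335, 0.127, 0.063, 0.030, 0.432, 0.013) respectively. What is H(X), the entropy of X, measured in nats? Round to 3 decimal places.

H(X) = −Σ p·ln p.
  −(0.335)·ln(0.335) = 0.3664
  −(0.127)·ln(0.127) = 0.2621
  −(0.063)·ln(0.063) = 0.1742
  −(0.030)·ln(0.030) = 0.1052
  −(0.432)·ln(0.432) = 0.3626
  −(0.013)·ln(0.013) = 0.0565
Sum: 0.3664 + 0.2621 + 0.1742 + 0.1052 + 0.3626 + 0.0565 = 1.327 nats.

1.327 nats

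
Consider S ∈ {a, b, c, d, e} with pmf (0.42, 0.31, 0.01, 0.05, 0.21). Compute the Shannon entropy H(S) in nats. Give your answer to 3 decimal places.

H(S) = −Σ p·ln p.
  −(0.42)·ln(0.42) = 0.3644
  −(0.31)·ln(0.31) = 0.3631
  −(0.01)·ln(0.01) = 0.0461
  −(0.05)·ln(0.05) = 0.1498
  −(0.21)·ln(0.21) = 0.3277
Sum: 0.3644 + 0.3631 + 0.0461 + 0.1498 + 0.3277 = 1.251 nats.

1.251 nats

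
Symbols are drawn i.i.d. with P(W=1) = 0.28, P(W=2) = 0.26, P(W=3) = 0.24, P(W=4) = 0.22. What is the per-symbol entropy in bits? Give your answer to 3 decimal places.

1.994 bits

H(W) = −Σ p·log₂ p.
  −(0.28)·log₂(0.28) = 0.5142
  −(0.26)·log₂(0.26) = 0.5053
  −(0.24)·log₂(0.24) = 0.4941
  −(0.22)·log₂(0.22) = 0.4806
Sum: 0.5142 + 0.5053 + 0.4941 + 0.4806 = 1.994 bits.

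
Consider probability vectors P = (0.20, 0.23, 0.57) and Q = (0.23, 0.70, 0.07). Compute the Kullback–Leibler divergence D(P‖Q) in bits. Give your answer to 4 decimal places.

1.3149 bits

D(P‖Q) = Σ p·log₂(p/q).
  0.20·log₂(0.20/0.23) = -0.04033
  0.23·log₂(0.23/0.70) = -0.36932
  0.57·log₂(0.57/0.07) = 1.72456
D(P‖Q) = 1.3149 bits.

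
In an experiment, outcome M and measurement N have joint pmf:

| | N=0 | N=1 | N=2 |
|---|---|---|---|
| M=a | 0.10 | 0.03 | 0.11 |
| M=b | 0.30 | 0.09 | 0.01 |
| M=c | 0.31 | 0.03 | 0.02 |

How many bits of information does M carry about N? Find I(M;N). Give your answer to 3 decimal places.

0.189 bits

Marginals: p(M) = (0.2400, 0.4000, 0.3600), p(N) = (0.7100, 0.1500, 0.1400).
I(M;N) = Σ p(x,y)·log₂[p(x,y)/(p(x)p(y))].
  (a,0): 0.10·log₂(0.5869) = -0.0769
  (a,1): 0.03·log₂(0.8333) = -0.0079
  (a,2): 0.11·log₂(3.2738) = 0.1882
  (b,0): 0.30·log₂(1.0563) = 0.0237
  (b,1): 0.09·log₂(1.5000) = 0.0526
  (b,2): 0.01·log₂(0.1786) = -0.0249
  (c,0): 0.31·log₂(1.2128) = 0.0863
  (c,1): 0.03·log₂(0.5556) = -0.0254
  (c,2): 0.02·log₂(0.3968) = -0.0267
Sum = 0.189 bits.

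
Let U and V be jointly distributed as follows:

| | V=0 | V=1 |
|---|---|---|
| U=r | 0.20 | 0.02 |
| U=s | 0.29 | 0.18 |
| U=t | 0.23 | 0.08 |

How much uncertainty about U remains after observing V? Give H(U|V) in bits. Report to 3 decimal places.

Chain rule: H(U|V) = H(U,V) − H(V).
Marginals: p(U) = (0.2200, 0.4700, 0.3100), p(V) = (0.7200, 0.2800).
H(U,V) = 2.3197 bits; H(V) = 0.8555 bits.
H(U|V) = 2.3197 − 0.8555 = 1.464 bits.

1.464 bits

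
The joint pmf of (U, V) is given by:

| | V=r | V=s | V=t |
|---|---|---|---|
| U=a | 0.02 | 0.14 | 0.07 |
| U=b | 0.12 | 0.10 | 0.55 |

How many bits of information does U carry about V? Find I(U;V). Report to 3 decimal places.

Marginals: p(U) = (0.2300, 0.7700), p(V) = (0.1400, 0.2400, 0.6200).
I(U;V) = H(U) + H(V) − H(U,V).
H(U) = 0.7780, H(V) = 1.3188, H(U,V) = 1.9522.
I(U;V) = 0.7780 + 1.3188 − 1.9522 = 0.145 bits.

0.145 bits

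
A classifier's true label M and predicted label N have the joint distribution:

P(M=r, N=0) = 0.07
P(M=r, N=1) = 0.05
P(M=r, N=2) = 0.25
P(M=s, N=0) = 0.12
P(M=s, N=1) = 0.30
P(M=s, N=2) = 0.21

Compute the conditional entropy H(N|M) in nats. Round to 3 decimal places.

Chain rule: H(N|M) = H(M,N) − H(M).
Marginals: p(M) = (0.3700, 0.6300), p(N) = (0.1900, 0.3500, 0.4600).
H(M,N) = 1.6259 nats; H(M) = 0.6590 nats.
H(N|M) = 1.6259 − 0.6590 = 0.967 nats.

0.967 nats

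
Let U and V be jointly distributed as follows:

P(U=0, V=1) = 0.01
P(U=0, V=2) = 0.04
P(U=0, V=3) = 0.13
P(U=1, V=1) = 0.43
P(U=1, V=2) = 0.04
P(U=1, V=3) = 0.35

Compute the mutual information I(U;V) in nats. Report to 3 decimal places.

0.088 nats

Marginals: p(U) = (0.1800, 0.8200), p(V) = (0.4400, 0.0800, 0.4800).
I(U;V) = Σ p(x,y)·ln[p(x,y)/(p(x)p(y))].
  (0,1): 0.01·ln(0.1263) = -0.0207
  (0,2): 0.04·ln(2.7778) = 0.0409
  (0,3): 0.13·ln(1.5046) = 0.0531
  (1,1): 0.43·ln(1.1918) = 0.0754
  (1,2): 0.04·ln(0.6098) = -0.0198
  (1,3): 0.35·ln(0.8892) = -0.0411
Sum = 0.088 nats.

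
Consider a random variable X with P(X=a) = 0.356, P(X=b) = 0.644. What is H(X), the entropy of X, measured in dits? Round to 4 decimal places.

H(X) = −Σ p·log₁₀ p.
  −(0.356)·log₁₀(0.356) = 0.15968
  −(0.644)·log₁₀(0.644) = 0.12308
Sum: 0.15968 + 0.12308 = 0.2828 dits.

0.2828 dits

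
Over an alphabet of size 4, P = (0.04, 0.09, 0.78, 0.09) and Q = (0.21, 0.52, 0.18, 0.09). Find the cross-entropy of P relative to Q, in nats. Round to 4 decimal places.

1.6755 nats

H(P,Q) = −Σ p·ln q.
  −0.04·ln(0.21) = 0.06243
  −0.09·ln(0.52) = 0.05885
  −0.78·ln(0.18) = 1.33754
  −0.09·ln(0.09) = 0.21672
H(P,Q) = 1.6755 nats.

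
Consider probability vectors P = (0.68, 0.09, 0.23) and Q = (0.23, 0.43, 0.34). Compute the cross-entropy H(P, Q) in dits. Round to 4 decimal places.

0.5748 dits

H(P,Q) = −Σ p·log₁₀ q.
  −0.68·log₁₀(0.23) = 0.43403
  −0.09·log₁₀(0.43) = 0.03299
  −0.23·log₁₀(0.34) = 0.10776
H(P,Q) = 0.5748 dits.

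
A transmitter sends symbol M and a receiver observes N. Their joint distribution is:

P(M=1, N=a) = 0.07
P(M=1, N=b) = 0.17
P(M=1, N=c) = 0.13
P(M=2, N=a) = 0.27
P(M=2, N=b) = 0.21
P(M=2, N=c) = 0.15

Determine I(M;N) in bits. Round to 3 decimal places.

0.045 bits

Marginals: p(M) = (0.3700, 0.6300), p(N) = (0.3400, 0.3800, 0.2800).
I(M;N) = H(M) + H(N) − H(M,N).
H(M) = 0.9507, H(N) = 1.5738, H(M,N) = 2.4792.
I(M;N) = 0.9507 + 1.5738 − 2.4792 = 0.045 bits.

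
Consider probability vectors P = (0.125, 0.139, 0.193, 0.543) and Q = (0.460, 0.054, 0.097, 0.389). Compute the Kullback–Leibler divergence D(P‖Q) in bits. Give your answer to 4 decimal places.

D(P‖Q) = Σ p·log₂(p/q).
  0.125·log₂(0.125/0.460) = -0.23496
  0.139·log₂(0.139/0.054) = 0.18960
  0.193·log₂(0.193/0.097) = 0.19156
  0.543·log₂(0.543/0.389) = 0.26128
D(P‖Q) = 0.4075 bits.

0.4075 bits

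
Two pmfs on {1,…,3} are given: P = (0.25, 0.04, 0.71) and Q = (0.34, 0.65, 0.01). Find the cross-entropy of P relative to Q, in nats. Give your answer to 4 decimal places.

H(P,Q) = −Σ p·ln q.
  −0.25·ln(0.34) = 0.26970
  −0.04·ln(0.65) = 0.01723
  −0.71·ln(0.01) = 3.26967
H(P,Q) = 3.5566 nats.

3.5566 nats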